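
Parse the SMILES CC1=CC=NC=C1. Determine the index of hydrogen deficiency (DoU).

Molecular formula: C6H7N.
DoU = (2C + 2 + N − H − X) / 2, where X is the halogen count and O/S are ignored.
    = (2·6 + 2 + 1 − 7 − 0) / 2 = 8 / 2 = 4.

4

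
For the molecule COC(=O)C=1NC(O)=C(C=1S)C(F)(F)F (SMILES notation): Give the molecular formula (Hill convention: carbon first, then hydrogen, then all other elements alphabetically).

Walk through each heavy atom and fill implicit hydrogens from standard valence (C 4, N 3, O 2, S 2, halogen 1):
  atom 1: C, bond orders sum to 1 (valence 4) → 3 H
  atom 2: O, bond orders sum to 2 (valence 2) → 0 H
  atom 3: C, bond orders sum to 4 (valence 4) → 0 H
  atom 4: O, bond orders sum to 2 (valence 2) → 0 H
  atom 5: C, bond orders sum to 4 (valence 4) → 0 H
  atom 6: N, bond orders sum to 2 (valence 3) → 1 H
  atom 7: C, bond orders sum to 4 (valence 4) → 0 H
  atom 8: O, bond orders sum to 1 (valence 2) → 1 H
  atom 9: C, bond orders sum to 4 (valence 4) → 0 H
  atom 10: C, bond orders sum to 4 (valence 4) → 0 H
  atom 11: S, bond orders sum to 1 (valence 2) → 1 H
  atom 12: C, bond orders sum to 4 (valence 4) → 0 H
  atom 13: F (halogen, monovalent) → 0 H
  atom 14: F (halogen, monovalent) → 0 H
  atom 15: F (halogen, monovalent) → 0 H
Totals → C:7, H:6, F:3, N:1, O:3, S:1.

C7H6F3NO3S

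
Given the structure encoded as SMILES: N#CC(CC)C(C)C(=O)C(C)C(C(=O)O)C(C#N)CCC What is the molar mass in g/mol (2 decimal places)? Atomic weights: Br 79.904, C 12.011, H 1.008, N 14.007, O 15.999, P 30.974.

292.38 g/mol

First, the molecular formula is C16H24N2O3 (counting implicit H from valence).
  C: 16 × 12.011 = 192.176
  H: 24 × 1.008 = 24.192
  N: 2 × 14.007 = 28.014
  O: 3 × 15.999 = 47.997
Sum: 16×12.011 + 24×1.008 + 2×14.007 + 3×15.999 = 292.379 → 292.38 g/mol.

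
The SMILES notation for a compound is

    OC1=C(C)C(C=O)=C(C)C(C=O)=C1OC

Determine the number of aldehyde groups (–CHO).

2

The aldehyde motif appears at heavy-atom positions 6, 11 in the SMILES.
Other groups present: 1 ether, 1 hydroxyl.
Aldehyde count: 2.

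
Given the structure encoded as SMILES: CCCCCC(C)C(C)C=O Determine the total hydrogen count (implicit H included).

Walk through each heavy atom and fill implicit hydrogens from standard valence (C 4, N 3, O 2, S 2, halogen 1):
  atom 1: C, bond orders sum to 1 (valence 4) → 3 H
  atom 2: C, bond orders sum to 2 (valence 4) → 2 H
  atom 3: C, bond orders sum to 2 (valence 4) → 2 H
  atom 4: C, bond orders sum to 2 (valence 4) → 2 H
  atom 5: C, bond orders sum to 2 (valence 4) → 2 H
  atom 6: C, bond orders sum to 3 (valence 4) → 1 H
  atom 7: C, bond orders sum to 1 (valence 4) → 3 H
  atom 8: C, bond orders sum to 3 (valence 4) → 1 H
  atom 9: C, bond orders sum to 1 (valence 4) → 3 H
  atom 10: C, bond orders sum to 3 (valence 4) → 1 H
  atom 11: O, bond orders sum to 2 (valence 2) → 0 H
Total hydrogens: 20.

20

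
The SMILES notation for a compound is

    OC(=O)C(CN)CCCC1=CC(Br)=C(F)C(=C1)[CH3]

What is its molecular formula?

Walk through each heavy atom and fill implicit hydrogens from standard valence (C 4, N 3, O 2, S 2, halogen 1):
  atom 1: O, bond orders sum to 1 (valence 2) → 1 H
  atom 2: C, bond orders sum to 4 (valence 4) → 0 H
  atom 3: O, bond orders sum to 2 (valence 2) → 0 H
  atom 4: C, bond orders sum to 3 (valence 4) → 1 H
  atom 5: C, bond orders sum to 2 (valence 4) → 2 H
  atom 6: N, bond orders sum to 1 (valence 3) → 2 H
  atom 7: C, bond orders sum to 2 (valence 4) → 2 H
  atom 8: C, bond orders sum to 2 (valence 4) → 2 H
  atom 9: C, bond orders sum to 2 (valence 4) → 2 H
  atom 10: C, bond orders sum to 4 (valence 4) → 0 H
  atom 11: C, bond orders sum to 3 (valence 4) → 1 H
  atom 12: C, bond orders sum to 4 (valence 4) → 0 H
  atom 13: Br (halogen, monovalent) → 0 H
  atom 14: C, bond orders sum to 4 (valence 4) → 0 H
  atom 15: F (halogen, monovalent) → 0 H
  atom 16: C, bond orders sum to 4 (valence 4) → 0 H
  atom 17: C, bond orders sum to 3 (valence 4) → 1 H
  atom 18: C with explicit H count 3
Totals → C:13, H:17, Br:1, F:1, N:1, O:2.
In Hill order: C13H17BrFNO2.

C13H17BrFNO2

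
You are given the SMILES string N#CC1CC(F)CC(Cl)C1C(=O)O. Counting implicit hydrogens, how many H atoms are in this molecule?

Walk through each heavy atom and fill implicit hydrogens from standard valence (C 4, N 3, O 2, S 2, halogen 1):
  atom 1: N, bond orders sum to 3 (valence 3) → 0 H
  atom 2: C, bond orders sum to 4 (valence 4) → 0 H
  atom 3: C, bond orders sum to 3 (valence 4) → 1 H
  atom 4: C, bond orders sum to 2 (valence 4) → 2 H
  atom 5: C, bond orders sum to 3 (valence 4) → 1 H
  atom 6: F (halogen, monovalent) → 0 H
  atom 7: C, bond orders sum to 2 (valence 4) → 2 H
  atom 8: C, bond orders sum to 3 (valence 4) → 1 H
  atom 9: Cl (halogen, monovalent) → 0 H
  atom 10: C, bond orders sum to 3 (valence 4) → 1 H
  atom 11: C, bond orders sum to 4 (valence 4) → 0 H
  atom 12: O, bond orders sum to 2 (valence 2) → 0 H
  atom 13: O, bond orders sum to 1 (valence 2) → 1 H
Total hydrogens: 9.

9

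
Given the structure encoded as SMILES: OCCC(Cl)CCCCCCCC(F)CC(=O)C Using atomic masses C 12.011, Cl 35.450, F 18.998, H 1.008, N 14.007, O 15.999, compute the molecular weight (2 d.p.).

First, the molecular formula is C14H26ClFO2 (counting implicit H from valence).
  C: 14 × 12.011 = 168.154
  Cl: 1 × 35.450 = 35.450
  F: 1 × 18.998 = 18.998
  H: 26 × 1.008 = 26.208
  O: 2 × 15.999 = 31.998
Sum: 14×12.011 + 1×35.450 + 1×18.998 + 26×1.008 + 2×15.999 = 280.808 → 280.81 g/mol.

280.81 g/mol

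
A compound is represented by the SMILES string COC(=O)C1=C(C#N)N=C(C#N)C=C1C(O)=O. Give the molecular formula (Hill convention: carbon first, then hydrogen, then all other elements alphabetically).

Walk through each heavy atom and fill implicit hydrogens from standard valence (C 4, N 3, O 2, S 2, halogen 1):
  atom 1: C, bond orders sum to 1 (valence 4) → 3 H
  atom 2: O, bond orders sum to 2 (valence 2) → 0 H
  atom 3: C, bond orders sum to 4 (valence 4) → 0 H
  atom 4: O, bond orders sum to 2 (valence 2) → 0 H
  atom 5: C, bond orders sum to 4 (valence 4) → 0 H
  atom 6: C, bond orders sum to 4 (valence 4) → 0 H
  atom 7: C, bond orders sum to 4 (valence 4) → 0 H
  atom 8: N, bond orders sum to 3 (valence 3) → 0 H
  atom 9: N, bond orders sum to 3 (valence 3) → 0 H
  atom 10: C, bond orders sum to 4 (valence 4) → 0 H
  atom 11: C, bond orders sum to 4 (valence 4) → 0 H
  atom 12: N, bond orders sum to 3 (valence 3) → 0 H
  atom 13: C, bond orders sum to 3 (valence 4) → 1 H
  atom 14: C, bond orders sum to 4 (valence 4) → 0 H
  atom 15: C, bond orders sum to 4 (valence 4) → 0 H
  atom 16: O, bond orders sum to 1 (valence 2) → 1 H
  atom 17: O, bond orders sum to 2 (valence 2) → 0 H
Totals → C:10, H:5, N:3, O:4.
In Hill order: C10H5N3O4.

C10H5N3O4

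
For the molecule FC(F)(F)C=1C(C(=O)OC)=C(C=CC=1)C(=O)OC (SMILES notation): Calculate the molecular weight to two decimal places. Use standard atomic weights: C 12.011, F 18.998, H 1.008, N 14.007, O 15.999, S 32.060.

262.18 g/mol

First, the molecular formula is C11H9F3O4 (counting implicit H from valence).
  C: 11 × 12.011 = 132.121
  F: 3 × 18.998 = 56.994
  H: 9 × 1.008 = 9.072
  O: 4 × 15.999 = 63.996
Sum: 11×12.011 + 3×18.998 + 9×1.008 + 4×15.999 = 262.183 → 262.18 g/mol.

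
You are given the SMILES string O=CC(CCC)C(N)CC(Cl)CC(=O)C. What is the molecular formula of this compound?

Walk through each heavy atom and fill implicit hydrogens from standard valence (C 4, N 3, O 2, S 2, halogen 1):
  atom 1: O, bond orders sum to 2 (valence 2) → 0 H
  atom 2: C, bond orders sum to 3 (valence 4) → 1 H
  atom 3: C, bond orders sum to 3 (valence 4) → 1 H
  atom 4: C, bond orders sum to 2 (valence 4) → 2 H
  atom 5: C, bond orders sum to 2 (valence 4) → 2 H
  atom 6: C, bond orders sum to 1 (valence 4) → 3 H
  atom 7: C, bond orders sum to 3 (valence 4) → 1 H
  atom 8: N, bond orders sum to 1 (valence 3) → 2 H
  atom 9: C, bond orders sum to 2 (valence 4) → 2 H
  atom 10: C, bond orders sum to 3 (valence 4) → 1 H
  atom 11: Cl (halogen, monovalent) → 0 H
  atom 12: C, bond orders sum to 2 (valence 4) → 2 H
  atom 13: C, bond orders sum to 4 (valence 4) → 0 H
  atom 14: O, bond orders sum to 2 (valence 2) → 0 H
  atom 15: C, bond orders sum to 1 (valence 4) → 3 H
Totals → C:11, H:20, Cl:1, N:1, O:2.

C11H20ClNO2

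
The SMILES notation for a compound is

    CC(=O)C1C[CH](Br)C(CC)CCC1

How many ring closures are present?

1

In SMILES, each pair of matching ring-closure digits denotes one ring-closing bond; the number of such bonds equals the number of independent rings.
Ring-closure bonds here: 1.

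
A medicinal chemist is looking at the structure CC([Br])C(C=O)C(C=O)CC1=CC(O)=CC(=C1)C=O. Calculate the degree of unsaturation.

7

Degree of unsaturation = (number of rings) + (number of π bonds).
Ring closures in the SMILES: 1.
π bonds: 6 double bonds (each 1 DoU) → 6 DoU from unsaturation.
Total DoU = 1 + 6 = 7.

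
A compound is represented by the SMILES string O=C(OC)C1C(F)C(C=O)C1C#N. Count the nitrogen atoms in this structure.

1

Scan the SMILES for N atoms (remember two-letter symbols like Cl and Br are single atoms).
Nitrogen count: 1.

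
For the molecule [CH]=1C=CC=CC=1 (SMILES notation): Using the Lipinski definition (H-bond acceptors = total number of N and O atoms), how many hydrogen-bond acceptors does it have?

N atoms: 0; O atoms: 0.
Lipinski HBA = 0 + 0 = 0.

0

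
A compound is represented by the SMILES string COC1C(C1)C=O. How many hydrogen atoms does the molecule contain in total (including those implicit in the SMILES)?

8

Walk through each heavy atom and fill implicit hydrogens from standard valence (C 4, N 3, O 2, S 2, halogen 1):
  atom 1: C, bond orders sum to 1 (valence 4) → 3 H
  atom 2: O, bond orders sum to 2 (valence 2) → 0 H
  atom 3: C, bond orders sum to 3 (valence 4) → 1 H
  atom 4: C, bond orders sum to 3 (valence 4) → 1 H
  atom 5: C, bond orders sum to 2 (valence 4) → 2 H
  atom 6: C, bond orders sum to 3 (valence 4) → 1 H
  atom 7: O, bond orders sum to 2 (valence 2) → 0 H
Total hydrogens: 8.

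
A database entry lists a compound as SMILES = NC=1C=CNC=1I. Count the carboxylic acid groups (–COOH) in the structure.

0

Scan the SMILES for the carboxylic acid motif — none present.
Groups that are present: 1 primary amine.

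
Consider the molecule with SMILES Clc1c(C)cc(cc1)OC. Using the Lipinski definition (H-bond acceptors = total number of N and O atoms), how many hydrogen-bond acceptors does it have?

1

N atoms: 0; O atoms: 1.
Lipinski HBA = 0 + 1 = 1.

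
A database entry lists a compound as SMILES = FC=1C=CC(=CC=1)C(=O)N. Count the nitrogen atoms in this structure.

Scan the SMILES for N atoms (remember two-letter symbols like Cl and Br are single atoms).
Nitrogen count: 1.

1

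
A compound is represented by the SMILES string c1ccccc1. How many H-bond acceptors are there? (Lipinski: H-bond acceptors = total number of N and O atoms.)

N atoms: 0; O atoms: 0.
Lipinski HBA = 0 + 0 = 0.

0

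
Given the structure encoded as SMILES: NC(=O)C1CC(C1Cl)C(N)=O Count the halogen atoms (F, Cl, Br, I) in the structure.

Halogen atoms appear at heavy-atom position 8 (1×Cl).
Other groups present: 2 amide.
Halogen count: 1.

1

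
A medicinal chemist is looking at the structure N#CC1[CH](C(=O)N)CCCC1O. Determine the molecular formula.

C8H12N2O2

Walk through each heavy atom and fill implicit hydrogens from standard valence (C 4, N 3, O 2, S 2, halogen 1):
  atom 1: N, bond orders sum to 3 (valence 3) → 0 H
  atom 2: C, bond orders sum to 4 (valence 4) → 0 H
  atom 3: C, bond orders sum to 3 (valence 4) → 1 H
  atom 4: C with explicit H count 1
  atom 5: C, bond orders sum to 4 (valence 4) → 0 H
  atom 6: O, bond orders sum to 2 (valence 2) → 0 H
  atom 7: N, bond orders sum to 1 (valence 3) → 2 H
  atom 8: C, bond orders sum to 2 (valence 4) → 2 H
  atom 9: C, bond orders sum to 2 (valence 4) → 2 H
  atom 10: C, bond orders sum to 2 (valence 4) → 2 H
  atom 11: C, bond orders sum to 3 (valence 4) → 1 H
  atom 12: O, bond orders sum to 1 (valence 2) → 1 H
Totals → C:8, H:12, N:2, O:2.
In Hill order: C8H12N2O2.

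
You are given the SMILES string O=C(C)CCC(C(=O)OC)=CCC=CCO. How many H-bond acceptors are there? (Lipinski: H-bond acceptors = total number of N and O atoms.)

N atoms: 0; O atoms: 4.
Lipinski HBA = 0 + 4 = 4.

4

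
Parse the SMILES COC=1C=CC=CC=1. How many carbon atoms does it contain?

Count every carbon token in the SMILES (each C, including those in ring-closure positions and inside branches).
Carbon count: 7.

7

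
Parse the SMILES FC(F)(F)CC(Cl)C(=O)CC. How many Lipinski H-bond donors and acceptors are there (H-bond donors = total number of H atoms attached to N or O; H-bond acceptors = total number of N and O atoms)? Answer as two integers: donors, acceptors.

Donors: find every N or O and count the H atoms it carries.
  atom 9 (O): bond orders sum to 2 → 0 H
Lipinski HBD = 0.
Acceptors: N atoms = 0, O atoms = 1 → HBA = 1.

0, 1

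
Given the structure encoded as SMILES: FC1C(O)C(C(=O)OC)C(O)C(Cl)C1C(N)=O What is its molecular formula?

Walk through each heavy atom and fill implicit hydrogens from standard valence (C 4, N 3, O 2, S 2, halogen 1):
  atom 1: F (halogen, monovalent) → 0 H
  atom 2: C, bond orders sum to 3 (valence 4) → 1 H
  atom 3: C, bond orders sum to 3 (valence 4) → 1 H
  atom 4: O, bond orders sum to 1 (valence 2) → 1 H
  atom 5: C, bond orders sum to 3 (valence 4) → 1 H
  atom 6: C, bond orders sum to 4 (valence 4) → 0 H
  atom 7: O, bond orders sum to 2 (valence 2) → 0 H
  atom 8: O, bond orders sum to 2 (valence 2) → 0 H
  atom 9: C, bond orders sum to 1 (valence 4) → 3 H
  atom 10: C, bond orders sum to 3 (valence 4) → 1 H
  atom 11: O, bond orders sum to 1 (valence 2) → 1 H
  atom 12: C, bond orders sum to 3 (valence 4) → 1 H
  atom 13: Cl (halogen, monovalent) → 0 H
  atom 14: C, bond orders sum to 3 (valence 4) → 1 H
  atom 15: C, bond orders sum to 4 (valence 4) → 0 H
  atom 16: N, bond orders sum to 1 (valence 3) → 2 H
  atom 17: O, bond orders sum to 2 (valence 2) → 0 H
Totals → C:9, H:13, Cl:1, F:1, N:1, O:5.
In Hill order: C9H13ClFNO5.

C9H13ClFNO5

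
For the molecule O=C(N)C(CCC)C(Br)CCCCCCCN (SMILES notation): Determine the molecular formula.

C13H27BrN2O

Walk through each heavy atom and fill implicit hydrogens from standard valence (C 4, N 3, O 2, S 2, halogen 1):
  atom 1: O, bond orders sum to 2 (valence 2) → 0 H
  atom 2: C, bond orders sum to 4 (valence 4) → 0 H
  atom 3: N, bond orders sum to 1 (valence 3) → 2 H
  atom 4: C, bond orders sum to 3 (valence 4) → 1 H
  atom 5: C, bond orders sum to 2 (valence 4) → 2 H
  atom 6: C, bond orders sum to 2 (valence 4) → 2 H
  atom 7: C, bond orders sum to 1 (valence 4) → 3 H
  atom 8: C, bond orders sum to 3 (valence 4) → 1 H
  atom 9: Br (halogen, monovalent) → 0 H
  atom 10: C, bond orders sum to 2 (valence 4) → 2 H
  atom 11: C, bond orders sum to 2 (valence 4) → 2 H
  atom 12: C, bond orders sum to 2 (valence 4) → 2 H
  atom 13: C, bond orders sum to 2 (valence 4) → 2 H
  atom 14: C, bond orders sum to 2 (valence 4) → 2 H
  atom 15: C, bond orders sum to 2 (valence 4) → 2 H
  atom 16: C, bond orders sum to 2 (valence 4) → 2 H
  atom 17: N, bond orders sum to 1 (valence 3) → 2 H
Totals → C:13, H:27, Br:1, N:2, O:1.
In Hill order: C13H27BrN2O.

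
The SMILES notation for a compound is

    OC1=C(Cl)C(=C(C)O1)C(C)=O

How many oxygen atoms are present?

3

Scan the SMILES for O atoms (remember two-letter symbols like Cl and Br are single atoms).
Oxygen count: 3.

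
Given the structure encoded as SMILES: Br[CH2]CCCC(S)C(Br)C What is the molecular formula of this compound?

Walk through each heavy atom and fill implicit hydrogens from standard valence (C 4, N 3, O 2, S 2, halogen 1):
  atom 1: Br (halogen, monovalent) → 0 H
  atom 2: C with explicit H count 2
  atom 3: C, bond orders sum to 2 (valence 4) → 2 H
  atom 4: C, bond orders sum to 2 (valence 4) → 2 H
  atom 5: C, bond orders sum to 2 (valence 4) → 2 H
  atom 6: C, bond orders sum to 3 (valence 4) → 1 H
  atom 7: S, bond orders sum to 1 (valence 2) → 1 H
  atom 8: C, bond orders sum to 3 (valence 4) → 1 H
  atom 9: Br (halogen, monovalent) → 0 H
  atom 10: C, bond orders sum to 1 (valence 4) → 3 H
Totals → C:7, H:14, Br:2, S:1.

C7H14Br2S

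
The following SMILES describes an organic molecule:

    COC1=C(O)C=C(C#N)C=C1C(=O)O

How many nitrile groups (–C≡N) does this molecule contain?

The nitrile motif appears at heavy-atom position 8 in the SMILES.
Other groups present: 1 carboxylic acid, 1 ether, 1 hydroxyl.
Nitrile count: 1.

1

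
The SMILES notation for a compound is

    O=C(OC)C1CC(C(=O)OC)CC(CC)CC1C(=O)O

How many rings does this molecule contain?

1

In SMILES, each pair of matching ring-closure digits denotes one ring-closing bond; the number of such bonds equals the number of independent rings.
Ring-closure bonds here: 1.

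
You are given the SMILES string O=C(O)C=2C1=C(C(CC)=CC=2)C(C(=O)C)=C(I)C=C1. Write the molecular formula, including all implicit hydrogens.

C15H13IO3

Walk through each heavy atom and fill implicit hydrogens from standard valence (C 4, N 3, O 2, S 2, halogen 1):
  atom 1: O, bond orders sum to 2 (valence 2) → 0 H
  atom 2: C, bond orders sum to 4 (valence 4) → 0 H
  atom 3: O, bond orders sum to 1 (valence 2) → 1 H
  atom 4: C, bond orders sum to 4 (valence 4) → 0 H
  atom 5: C, bond orders sum to 4 (valence 4) → 0 H
  atom 6: C, bond orders sum to 4 (valence 4) → 0 H
  atom 7: C, bond orders sum to 4 (valence 4) → 0 H
  atom 8: C, bond orders sum to 2 (valence 4) → 2 H
  atom 9: C, bond orders sum to 1 (valence 4) → 3 H
  atom 10: C, bond orders sum to 3 (valence 4) → 1 H
  atom 11: C, bond orders sum to 3 (valence 4) → 1 H
  atom 12: C, bond orders sum to 4 (valence 4) → 0 H
  atom 13: C, bond orders sum to 4 (valence 4) → 0 H
  atom 14: O, bond orders sum to 2 (valence 2) → 0 H
  atom 15: C, bond orders sum to 1 (valence 4) → 3 H
  atom 16: C, bond orders sum to 4 (valence 4) → 0 H
  atom 17: I (halogen, monovalent) → 0 H
  atom 18: C, bond orders sum to 3 (valence 4) → 1 H
  atom 19: C, bond orders sum to 3 (valence 4) → 1 H
Totals → C:15, H:13, I:1, O:3.
In Hill order: C15H13IO3.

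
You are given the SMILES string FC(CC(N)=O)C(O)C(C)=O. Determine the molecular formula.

C6H10FNO3

Walk through each heavy atom and fill implicit hydrogens from standard valence (C 4, N 3, O 2, S 2, halogen 1):
  atom 1: F (halogen, monovalent) → 0 H
  atom 2: C, bond orders sum to 3 (valence 4) → 1 H
  atom 3: C, bond orders sum to 2 (valence 4) → 2 H
  atom 4: C, bond orders sum to 4 (valence 4) → 0 H
  atom 5: N, bond orders sum to 1 (valence 3) → 2 H
  atom 6: O, bond orders sum to 2 (valence 2) → 0 H
  atom 7: C, bond orders sum to 3 (valence 4) → 1 H
  atom 8: O, bond orders sum to 1 (valence 2) → 1 H
  atom 9: C, bond orders sum to 4 (valence 4) → 0 H
  atom 10: C, bond orders sum to 1 (valence 4) → 3 H
  atom 11: O, bond orders sum to 2 (valence 2) → 0 H
Totals → C:6, H:10, F:1, N:1, O:3.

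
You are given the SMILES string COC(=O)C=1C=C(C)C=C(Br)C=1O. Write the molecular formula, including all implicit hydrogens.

C9H9BrO3

Walk through each heavy atom and fill implicit hydrogens from standard valence (C 4, N 3, O 2, S 2, halogen 1):
  atom 1: C, bond orders sum to 1 (valence 4) → 3 H
  atom 2: O, bond orders sum to 2 (valence 2) → 0 H
  atom 3: C, bond orders sum to 4 (valence 4) → 0 H
  atom 4: O, bond orders sum to 2 (valence 2) → 0 H
  atom 5: C, bond orders sum to 4 (valence 4) → 0 H
  atom 6: C, bond orders sum to 3 (valence 4) → 1 H
  atom 7: C, bond orders sum to 4 (valence 4) → 0 H
  atom 8: C, bond orders sum to 1 (valence 4) → 3 H
  atom 9: C, bond orders sum to 3 (valence 4) → 1 H
  atom 10: C, bond orders sum to 4 (valence 4) → 0 H
  atom 11: Br (halogen, monovalent) → 0 H
  atom 12: C, bond orders sum to 4 (valence 4) → 0 H
  atom 13: O, bond orders sum to 1 (valence 2) → 1 H
Totals → C:9, H:9, Br:1, O:3.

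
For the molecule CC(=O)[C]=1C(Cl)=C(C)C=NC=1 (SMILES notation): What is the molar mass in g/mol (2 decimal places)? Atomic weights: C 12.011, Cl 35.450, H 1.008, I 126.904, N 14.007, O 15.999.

169.61 g/mol

First, the molecular formula is C8H8ClNO (counting implicit H from valence).
  C: 8 × 12.011 = 96.088
  Cl: 1 × 35.450 = 35.450
  H: 8 × 1.008 = 8.064
  N: 1 × 14.007 = 14.007
  O: 1 × 15.999 = 15.999
Sum: 8×12.011 + 1×35.450 + 8×1.008 + 1×14.007 + 1×15.999 = 169.608 → 169.61 g/mol.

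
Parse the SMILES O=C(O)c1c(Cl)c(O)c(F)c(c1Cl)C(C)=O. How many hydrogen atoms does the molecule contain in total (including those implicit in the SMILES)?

Walk through each heavy atom and fill implicit hydrogens from standard valence (C 4, N 3, O 2, S 2, halogen 1); for lowercase aromatic atoms, an aromatic c carries 1 H when it has two neighbours and 0 H with three, and aromatic n carries 0 H:
  atom 1: O, bond orders sum to 2 (valence 2) → 0 H
  atom 2: C, bond orders sum to 4 (valence 4) → 0 H
  atom 3: O, bond orders sum to 1 (valence 2) → 1 H
  atom 4: aromatic c, 3 neighbours → 0 H
  atom 5: aromatic c, 3 neighbours → 0 H
  atom 6: Cl (halogen, monovalent) → 0 H
  atom 7: aromatic c, 3 neighbours → 0 H
  atom 8: O, bond orders sum to 1 (valence 2) → 1 H
  atom 9: aromatic c, 3 neighbours → 0 H
  atom 10: F (halogen, monovalent) → 0 H
  atom 11: aromatic c, 3 neighbours → 0 H
  atom 12: aromatic c, 3 neighbours → 0 H
  atom 13: Cl (halogen, monovalent) → 0 H
  atom 14: C, bond orders sum to 4 (valence 4) → 0 H
  atom 15: C, bond orders sum to 1 (valence 4) → 3 H
  atom 16: O, bond orders sum to 2 (valence 2) → 0 H
Total hydrogens: 5.

5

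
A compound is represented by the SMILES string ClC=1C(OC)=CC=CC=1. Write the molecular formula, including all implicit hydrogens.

Walk through each heavy atom and fill implicit hydrogens from standard valence (C 4, N 3, O 2, S 2, halogen 1):
  atom 1: Cl (halogen, monovalent) → 0 H
  atom 2: C, bond orders sum to 4 (valence 4) → 0 H
  atom 3: C, bond orders sum to 4 (valence 4) → 0 H
  atom 4: O, bond orders sum to 2 (valence 2) → 0 H
  atom 5: C, bond orders sum to 1 (valence 4) → 3 H
  atom 6: C, bond orders sum to 3 (valence 4) → 1 H
  atom 7: C, bond orders sum to 3 (valence 4) → 1 H
  atom 8: C, bond orders sum to 3 (valence 4) → 1 H
  atom 9: C, bond orders sum to 3 (valence 4) → 1 H
Totals → C:7, H:7, Cl:1, O:1.

C7H7ClO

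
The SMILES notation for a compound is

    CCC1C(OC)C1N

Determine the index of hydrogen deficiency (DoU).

Degree of unsaturation = (number of rings) + (number of π bonds).
Ring closures in the SMILES: 1.
π bonds: none → 0 DoU from unsaturation.
Total DoU = 1 + 0 = 1.

1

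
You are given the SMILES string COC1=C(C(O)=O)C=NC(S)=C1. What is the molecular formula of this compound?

C7H7NO3S

Walk through each heavy atom and fill implicit hydrogens from standard valence (C 4, N 3, O 2, S 2, halogen 1):
  atom 1: C, bond orders sum to 1 (valence 4) → 3 H
  atom 2: O, bond orders sum to 2 (valence 2) → 0 H
  atom 3: C, bond orders sum to 4 (valence 4) → 0 H
  atom 4: C, bond orders sum to 4 (valence 4) → 0 H
  atom 5: C, bond orders sum to 4 (valence 4) → 0 H
  atom 6: O, bond orders sum to 1 (valence 2) → 1 H
  atom 7: O, bond orders sum to 2 (valence 2) → 0 H
  atom 8: C, bond orders sum to 3 (valence 4) → 1 H
  atom 9: N, bond orders sum to 3 (valence 3) → 0 H
  atom 10: C, bond orders sum to 4 (valence 4) → 0 H
  atom 11: S, bond orders sum to 1 (valence 2) → 1 H
  atom 12: C, bond orders sum to 3 (valence 4) → 1 H
Totals → C:7, H:7, N:1, O:3, S:1.
In Hill order: C7H7NO3S.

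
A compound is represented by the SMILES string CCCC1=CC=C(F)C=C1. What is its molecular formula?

Walk through each heavy atom and fill implicit hydrogens from standard valence (C 4, N 3, O 2, S 2, halogen 1):
  atom 1: C, bond orders sum to 1 (valence 4) → 3 H
  atom 2: C, bond orders sum to 2 (valence 4) → 2 H
  atom 3: C, bond orders sum to 2 (valence 4) → 2 H
  atom 4: C, bond orders sum to 4 (valence 4) → 0 H
  atom 5: C, bond orders sum to 3 (valence 4) → 1 H
  atom 6: C, bond orders sum to 3 (valence 4) → 1 H
  atom 7: C, bond orders sum to 4 (valence 4) → 0 H
  atom 8: F (halogen, monovalent) → 0 H
  atom 9: C, bond orders sum to 3 (valence 4) → 1 H
  atom 10: C, bond orders sum to 3 (valence 4) → 1 H
Totals → C:9, H:11, F:1.
In Hill order: C9H11F.

C9H11F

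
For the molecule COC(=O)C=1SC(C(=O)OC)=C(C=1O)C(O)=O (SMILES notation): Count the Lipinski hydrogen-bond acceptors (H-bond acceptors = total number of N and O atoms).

N atoms: 0; O atoms: 7.
Lipinski HBA = 0 + 7 = 7.

7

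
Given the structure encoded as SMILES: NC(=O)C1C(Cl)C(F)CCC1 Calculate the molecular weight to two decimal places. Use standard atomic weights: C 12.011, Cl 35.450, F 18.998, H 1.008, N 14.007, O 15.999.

179.62 g/mol

First, the molecular formula is C7H11ClFNO (counting implicit H from valence).
  C: 7 × 12.011 = 84.077
  Cl: 1 × 35.450 = 35.450
  F: 1 × 18.998 = 18.998
  H: 11 × 1.008 = 11.088
  N: 1 × 14.007 = 14.007
  O: 1 × 15.999 = 15.999
Sum: 7×12.011 + 1×35.450 + 1×18.998 + 11×1.008 + 1×14.007 + 1×15.999 = 179.619 → 179.62 g/mol.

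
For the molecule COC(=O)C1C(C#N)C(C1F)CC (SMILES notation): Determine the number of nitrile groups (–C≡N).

The nitrile motif appears at heavy-atom position 7 in the SMILES.
Other groups present: 1 ester.
Nitrile count: 1.

1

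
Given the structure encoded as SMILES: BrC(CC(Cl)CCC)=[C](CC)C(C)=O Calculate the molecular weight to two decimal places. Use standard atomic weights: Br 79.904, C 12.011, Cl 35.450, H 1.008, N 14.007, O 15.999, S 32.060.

First, the molecular formula is C11H18BrClO (counting implicit H from valence).
  Br: 1 × 79.904 = 79.904
  C: 11 × 12.011 = 132.121
  Cl: 1 × 35.450 = 35.450
  H: 18 × 1.008 = 18.144
  O: 1 × 15.999 = 15.999
Sum: 1×79.904 + 11×12.011 + 1×35.450 + 18×1.008 + 1×15.999 = 281.618 → 281.62 g/mol.

281.62 g/mol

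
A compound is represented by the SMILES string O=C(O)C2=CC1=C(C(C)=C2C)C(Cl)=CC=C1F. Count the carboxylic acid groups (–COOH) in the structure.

The carboxylic acid motif appears at heavy-atom position 2 in the SMILES.
Carboxylic acid count: 1.

1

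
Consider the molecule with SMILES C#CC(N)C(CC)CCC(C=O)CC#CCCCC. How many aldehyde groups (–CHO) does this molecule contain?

1

The aldehyde motif appears at heavy-atom position 11 in the SMILES.
Other groups present: 2 alkyne, 1 primary amine.
Aldehyde count: 1.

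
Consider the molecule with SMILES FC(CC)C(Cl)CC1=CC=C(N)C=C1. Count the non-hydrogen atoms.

14

Every atom symbol written in the SMILES (organic subset) is one heavy atom; implicit H are not written.
Heavy atoms by element → C:11, Cl:1, F:1, N:1.
Total: 14.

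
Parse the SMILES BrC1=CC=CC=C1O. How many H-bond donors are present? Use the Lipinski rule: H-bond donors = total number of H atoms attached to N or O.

1

Donors: find every N or O and count the H atoms it carries.
  atom 8 (O): bond orders sum to 1 → 1 H
Lipinski HBD = 1.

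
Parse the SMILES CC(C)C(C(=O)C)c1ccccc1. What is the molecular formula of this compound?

Walk through each heavy atom and fill implicit hydrogens from standard valence (C 4, N 3, O 2, S 2, halogen 1); for lowercase aromatic atoms, an aromatic c carries 1 H when it has two neighbours and 0 H with three, and aromatic n carries 0 H:
  atom 1: C, bond orders sum to 1 (valence 4) → 3 H
  atom 2: C, bond orders sum to 3 (valence 4) → 1 H
  atom 3: C, bond orders sum to 1 (valence 4) → 3 H
  atom 4: C, bond orders sum to 3 (valence 4) → 1 H
  atom 5: C, bond orders sum to 4 (valence 4) → 0 H
  atom 6: O, bond orders sum to 2 (valence 2) → 0 H
  atom 7: C, bond orders sum to 1 (valence 4) → 3 H
  atom 8: aromatic c, 3 neighbours → 0 H
  atom 9: aromatic c, 2 neighbours → 1 H
  atom 10: aromatic c, 2 neighbours → 1 H
  atom 11: aromatic c, 2 neighbours → 1 H
  atom 12: aromatic c, 2 neighbours → 1 H
  atom 13: aromatic c, 2 neighbours → 1 H
Totals → C:12, H:16, O:1.

C12H16O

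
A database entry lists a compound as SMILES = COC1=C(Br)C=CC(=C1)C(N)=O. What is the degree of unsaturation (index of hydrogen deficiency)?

5

Degree of unsaturation = (number of rings) + (number of π bonds).
Ring closures in the SMILES: 1.
π bonds: 4 double bonds (each 1 DoU) → 4 DoU from unsaturation.
Total DoU = 1 + 4 = 5.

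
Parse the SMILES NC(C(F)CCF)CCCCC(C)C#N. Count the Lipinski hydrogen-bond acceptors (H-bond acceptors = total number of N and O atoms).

N atoms: 2; O atoms: 0.
Lipinski HBA = 2 + 0 = 2.

2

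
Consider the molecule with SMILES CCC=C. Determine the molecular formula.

C4H8

Walk through each heavy atom and fill implicit hydrogens from standard valence (C 4, N 3, O 2, S 2, halogen 1):
  atom 1: C, bond orders sum to 1 (valence 4) → 3 H
  atom 2: C, bond orders sum to 2 (valence 4) → 2 H
  atom 3: C, bond orders sum to 3 (valence 4) → 1 H
  atom 4: C, bond orders sum to 2 (valence 4) → 2 H
Totals → C:4, H:8.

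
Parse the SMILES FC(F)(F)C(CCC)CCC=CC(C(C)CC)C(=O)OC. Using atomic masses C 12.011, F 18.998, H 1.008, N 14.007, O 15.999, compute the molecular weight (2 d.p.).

308.38 g/mol

First, the molecular formula is C16H27F3O2 (counting implicit H from valence).
  C: 16 × 12.011 = 192.176
  F: 3 × 18.998 = 56.994
  H: 27 × 1.008 = 27.216
  O: 2 × 15.999 = 31.998
Sum: 16×12.011 + 3×18.998 + 27×1.008 + 2×15.999 = 308.384 → 308.38 g/mol.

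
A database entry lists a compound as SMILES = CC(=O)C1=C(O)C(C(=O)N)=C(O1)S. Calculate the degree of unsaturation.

5

Molecular formula: C7H7NO4S.
DoU = (2C + 2 + N − H − X) / 2, where X is the halogen count and O/S are ignored.
    = (2·7 + 2 + 1 − 7 − 0) / 2 = 10 / 2 = 5.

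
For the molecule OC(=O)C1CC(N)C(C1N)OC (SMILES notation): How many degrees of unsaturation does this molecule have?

Degree of unsaturation = (number of rings) + (number of π bonds).
Ring closures in the SMILES: 1.
π bonds: 1 double bond (each 1 DoU) → 1 DoU from unsaturation.
Total DoU = 1 + 1 = 2.

2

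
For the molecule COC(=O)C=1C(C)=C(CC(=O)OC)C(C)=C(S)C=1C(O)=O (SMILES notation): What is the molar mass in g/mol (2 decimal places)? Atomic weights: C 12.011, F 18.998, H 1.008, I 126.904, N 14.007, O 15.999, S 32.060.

First, the molecular formula is C14H16O6S (counting implicit H from valence).
  C: 14 × 12.011 = 168.154
  H: 16 × 1.008 = 16.128
  O: 6 × 15.999 = 95.994
  S: 1 × 32.060 = 32.060
Sum: 14×12.011 + 16×1.008 + 6×15.999 + 1×32.060 = 312.336 → 312.34 g/mol.

312.34 g/mol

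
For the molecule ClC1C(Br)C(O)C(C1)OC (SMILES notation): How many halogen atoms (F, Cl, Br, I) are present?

Halogen atoms appear at heavy-atom positions 1, 4 (1×Br, 1×Cl).
Other groups present: 1 ether, 1 hydroxyl.
Halogen count: 2.

2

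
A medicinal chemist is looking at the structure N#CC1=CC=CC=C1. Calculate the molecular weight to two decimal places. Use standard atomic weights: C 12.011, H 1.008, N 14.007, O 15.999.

First, the molecular formula is C7H5N (counting implicit H from valence).
  C: 7 × 12.011 = 84.077
  H: 5 × 1.008 = 5.040
  N: 1 × 14.007 = 14.007
Sum: 7×12.011 + 5×1.008 + 1×14.007 = 103.124 → 103.12 g/mol.

103.12 g/mol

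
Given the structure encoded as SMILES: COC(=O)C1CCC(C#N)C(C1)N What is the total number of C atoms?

Count every carbon token in the SMILES (each C, including those in ring-closure positions and inside branches).
Carbon count: 9.

9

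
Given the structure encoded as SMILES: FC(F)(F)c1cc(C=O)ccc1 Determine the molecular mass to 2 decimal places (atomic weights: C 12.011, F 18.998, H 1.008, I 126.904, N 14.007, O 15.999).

First, the molecular formula is C8H5F3O (counting implicit H from valence).
  C: 8 × 12.011 = 96.088
  F: 3 × 18.998 = 56.994
  H: 5 × 1.008 = 5.040
  O: 1 × 15.999 = 15.999
Sum: 8×12.011 + 3×18.998 + 5×1.008 + 1×15.999 = 174.121 → 174.12 g/mol.

174.12 g/mol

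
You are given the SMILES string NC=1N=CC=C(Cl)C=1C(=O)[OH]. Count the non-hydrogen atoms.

Every atom symbol written in the SMILES (organic subset) is one heavy atom; implicit H are not written.
Heavy atoms by element → C:6, Cl:1, N:2, O:2.
Total: 11.

11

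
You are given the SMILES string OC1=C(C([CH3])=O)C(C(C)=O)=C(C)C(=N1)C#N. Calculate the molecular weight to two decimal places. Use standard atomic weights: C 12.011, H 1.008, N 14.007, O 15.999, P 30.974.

First, the molecular formula is C11H10N2O3 (counting implicit H from valence).
  C: 11 × 12.011 = 132.121
  H: 10 × 1.008 = 10.080
  N: 2 × 14.007 = 28.014
  O: 3 × 15.999 = 47.997
Sum: 11×12.011 + 10×1.008 + 2×14.007 + 3×15.999 = 218.212 → 218.21 g/mol.

218.21 g/mol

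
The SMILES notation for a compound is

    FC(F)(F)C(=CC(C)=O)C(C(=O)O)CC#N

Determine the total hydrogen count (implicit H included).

8

Walk through each heavy atom and fill implicit hydrogens from standard valence (C 4, N 3, O 2, S 2, halogen 1):
  atom 1: F (halogen, monovalent) → 0 H
  atom 2: C, bond orders sum to 4 (valence 4) → 0 H
  atom 3: F (halogen, monovalent) → 0 H
  atom 4: F (halogen, monovalent) → 0 H
  atom 5: C, bond orders sum to 4 (valence 4) → 0 H
  atom 6: C, bond orders sum to 3 (valence 4) → 1 H
  atom 7: C, bond orders sum to 4 (valence 4) → 0 H
  atom 8: C, bond orders sum to 1 (valence 4) → 3 H
  atom 9: O, bond orders sum to 2 (valence 2) → 0 H
  atom 10: C, bond orders sum to 3 (valence 4) → 1 H
  atom 11: C, bond orders sum to 4 (valence 4) → 0 H
  atom 12: O, bond orders sum to 2 (valence 2) → 0 H
  atom 13: O, bond orders sum to 1 (valence 2) → 1 H
  atom 14: C, bond orders sum to 2 (valence 4) → 2 H
  atom 15: C, bond orders sum to 4 (valence 4) → 0 H
  atom 16: N, bond orders sum to 3 (valence 3) → 0 H
Total hydrogens: 8.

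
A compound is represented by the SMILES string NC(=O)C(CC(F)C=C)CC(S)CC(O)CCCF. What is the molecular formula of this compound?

Walk through each heavy atom and fill implicit hydrogens from standard valence (C 4, N 3, O 2, S 2, halogen 1):
  atom 1: N, bond orders sum to 1 (valence 3) → 2 H
  atom 2: C, bond orders sum to 4 (valence 4) → 0 H
  atom 3: O, bond orders sum to 2 (valence 2) → 0 H
  atom 4: C, bond orders sum to 3 (valence 4) → 1 H
  atom 5: C, bond orders sum to 2 (valence 4) → 2 H
  atom 6: C, bond orders sum to 3 (valence 4) → 1 H
  atom 7: F (halogen, monovalent) → 0 H
  atom 8: C, bond orders sum to 3 (valence 4) → 1 H
  atom 9: C, bond orders sum to 2 (valence 4) → 2 H
  atom 10: C, bond orders sum to 2 (valence 4) → 2 H
  atom 11: C, bond orders sum to 3 (valence 4) → 1 H
  atom 12: S, bond orders sum to 1 (valence 2) → 1 H
  atom 13: C, bond orders sum to 2 (valence 4) → 2 H
  atom 14: C, bond orders sum to 3 (valence 4) → 1 H
  atom 15: O, bond orders sum to 1 (valence 2) → 1 H
  atom 16: C, bond orders sum to 2 (valence 4) → 2 H
  atom 17: C, bond orders sum to 2 (valence 4) → 2 H
  atom 18: C, bond orders sum to 2 (valence 4) → 2 H
  atom 19: F (halogen, monovalent) → 0 H
Totals → C:13, H:23, F:2, N:1, O:2, S:1.
In Hill order: C13H23F2NO2S.

C13H23F2NO2S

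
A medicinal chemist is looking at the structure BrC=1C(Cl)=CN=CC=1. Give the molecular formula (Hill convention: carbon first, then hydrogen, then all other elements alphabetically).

Walk through each heavy atom and fill implicit hydrogens from standard valence (C 4, N 3, O 2, S 2, halogen 1):
  atom 1: Br (halogen, monovalent) → 0 H
  atom 2: C, bond orders sum to 4 (valence 4) → 0 H
  atom 3: C, bond orders sum to 4 (valence 4) → 0 H
  atom 4: Cl (halogen, monovalent) → 0 H
  atom 5: C, bond orders sum to 3 (valence 4) → 1 H
  atom 6: N, bond orders sum to 3 (valence 3) → 0 H
  atom 7: C, bond orders sum to 3 (valence 4) → 1 H
  atom 8: C, bond orders sum to 3 (valence 4) → 1 H
Totals → C:5, H:3, Br:1, Cl:1, N:1.

C5H3BrClN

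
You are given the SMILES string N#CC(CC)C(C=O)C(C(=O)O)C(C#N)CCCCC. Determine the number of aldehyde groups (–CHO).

1

The aldehyde motif appears at heavy-atom position 7 in the SMILES.
Other groups present: 1 carboxylic acid, 2 nitrile.
Aldehyde count: 1.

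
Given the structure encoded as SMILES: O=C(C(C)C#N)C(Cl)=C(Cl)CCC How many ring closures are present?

In SMILES, each pair of matching ring-closure digits denotes one ring-closing bond; the number of such bonds equals the number of independent rings.
Ring-closure bonds here: 0.

0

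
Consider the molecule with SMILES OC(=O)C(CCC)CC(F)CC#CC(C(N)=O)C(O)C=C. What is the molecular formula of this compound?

C15H22FNO4

Walk through each heavy atom and fill implicit hydrogens from standard valence (C 4, N 3, O 2, S 2, halogen 1):
  atom 1: O, bond orders sum to 1 (valence 2) → 1 H
  atom 2: C, bond orders sum to 4 (valence 4) → 0 H
  atom 3: O, bond orders sum to 2 (valence 2) → 0 H
  atom 4: C, bond orders sum to 3 (valence 4) → 1 H
  atom 5: C, bond orders sum to 2 (valence 4) → 2 H
  atom 6: C, bond orders sum to 2 (valence 4) → 2 H
  atom 7: C, bond orders sum to 1 (valence 4) → 3 H
  atom 8: C, bond orders sum to 2 (valence 4) → 2 H
  atom 9: C, bond orders sum to 3 (valence 4) → 1 H
  atom 10: F (halogen, monovalent) → 0 H
  atom 11: C, bond orders sum to 2 (valence 4) → 2 H
  atom 12: C, bond orders sum to 4 (valence 4) → 0 H
  atom 13: C, bond orders sum to 4 (valence 4) → 0 H
  atom 14: C, bond orders sum to 3 (valence 4) → 1 H
  atom 15: C, bond orders sum to 4 (valence 4) → 0 H
  atom 16: N, bond orders sum to 1 (valence 3) → 2 H
  atom 17: O, bond orders sum to 2 (valence 2) → 0 H
  atom 18: C, bond orders sum to 3 (valence 4) → 1 H
  atom 19: O, bond orders sum to 1 (valence 2) → 1 H
  atom 20: C, bond orders sum to 3 (valence 4) → 1 H
  atom 21: C, bond orders sum to 2 (valence 4) → 2 H
Totals → C:15, H:22, F:1, N:1, O:4.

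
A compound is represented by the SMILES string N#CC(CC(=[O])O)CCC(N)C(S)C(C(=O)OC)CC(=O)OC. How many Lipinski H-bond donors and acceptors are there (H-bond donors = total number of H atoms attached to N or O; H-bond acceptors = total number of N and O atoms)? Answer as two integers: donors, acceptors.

Donors: find every N or O and count the H atoms it carries.
  atom 1 (N): bond orders sum to 3 → 0 H
  atom 6 (O): bond orders sum to 2 → 0 H
  atom 7 (O): bond orders sum to 1 → 1 H
  atom 11 (N): bond orders sum to 1 → 2 H
  atom 16 (O): bond orders sum to 2 → 0 H
  atom 17 (O): bond orders sum to 2 → 0 H
  atom 21 (O): bond orders sum to 2 → 0 H
  atom 22 (O): bond orders sum to 2 → 0 H
Lipinski HBD = 3.
Acceptors: N atoms = 2, O atoms = 6 → HBA = 8.

3, 8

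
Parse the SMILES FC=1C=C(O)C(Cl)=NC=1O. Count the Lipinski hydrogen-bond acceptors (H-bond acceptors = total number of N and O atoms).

N atoms: 1; O atoms: 2.
Lipinski HBA = 1 + 2 = 3.

3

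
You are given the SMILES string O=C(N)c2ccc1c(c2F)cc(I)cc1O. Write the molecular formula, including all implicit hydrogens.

Walk through each heavy atom and fill implicit hydrogens from standard valence (C 4, N 3, O 2, S 2, halogen 1); for lowercase aromatic atoms, an aromatic c carries 1 H when it has two neighbours and 0 H with three, and aromatic n carries 0 H:
  atom 1: O, bond orders sum to 2 (valence 2) → 0 H
  atom 2: C, bond orders sum to 4 (valence 4) → 0 H
  atom 3: N, bond orders sum to 1 (valence 3) → 2 H
  atom 4: aromatic c, 3 neighbours → 0 H
  atom 5: aromatic c, 2 neighbours → 1 H
  atom 6: aromatic c, 2 neighbours → 1 H
  atom 7: aromatic c, 3 neighbours → 0 H
  atom 8: aromatic c, 3 neighbours → 0 H
  atom 9: aromatic c, 3 neighbours → 0 H
  atom 10: F (halogen, monovalent) → 0 H
  atom 11: aromatic c, 2 neighbours → 1 H
  atom 12: aromatic c, 3 neighbours → 0 H
  atom 13: I (halogen, monovalent) → 0 H
  atom 14: aromatic c, 2 neighbours → 1 H
  atom 15: aromatic c, 3 neighbours → 0 H
  atom 16: O, bond orders sum to 1 (valence 2) → 1 H
Totals → C:11, H:7, F:1, I:1, N:1, O:2.
In Hill order: C11H7FINO2.

C11H7FINO2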